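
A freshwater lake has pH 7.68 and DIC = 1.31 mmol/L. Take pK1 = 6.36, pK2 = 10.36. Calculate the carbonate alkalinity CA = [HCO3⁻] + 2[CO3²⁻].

CA = 1.25 mmol/L

CA = [HCO3⁻] + 2[CO3²⁻] = (α₁ + 2α₂)·DIC
At pH 7.68: [H⁺]/K1 = 10^-1.32 = 0.047863, K2/[H⁺] = 10^-2.68 = 0.0020893
α₁ = 1/(1 + 0.047863 + 0.0020893) = 1/1.0500 = 0.9524; α₂ = α₁·K2/[H⁺] = 0.001990
α₁ + 2α₂ = 0.9564
CA = 0.9564 × 1.31 = 1.25 mmol/L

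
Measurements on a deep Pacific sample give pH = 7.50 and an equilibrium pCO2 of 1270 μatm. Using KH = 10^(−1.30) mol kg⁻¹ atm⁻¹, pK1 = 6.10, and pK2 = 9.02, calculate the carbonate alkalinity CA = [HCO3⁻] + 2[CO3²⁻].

CA = 1.70 mmol/kg

[CO2*] = KH · pCO2 = 10^(−1.30) × 1270×10^-6 = 6.365×10^-5 mol/kg
α₀ = 1/(1 + K1/[H⁺] + K1K2/[H⁺]²) = 1/(1 + 10^+1.40 + 10^-0.12) = 0.03721
DIC = [CO2*]/α₀ = 6.365×10^-5 / 0.03721 = 1.711 mmol/kg
CA = (α₁ + 2α₂)·DIC = (0.9346 + 2×0.02822) × 1.711 = 1.70 mmol/kg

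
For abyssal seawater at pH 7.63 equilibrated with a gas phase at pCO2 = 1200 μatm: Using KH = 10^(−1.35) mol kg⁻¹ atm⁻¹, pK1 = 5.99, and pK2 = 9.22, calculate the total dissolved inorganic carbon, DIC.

[CO2*] = KH · pCO2 = 10^(−1.35) × 1200×10^-6 = 5.360×10^-5 mol/kg
α₀ = 1/(1 + K1/[H⁺] + K1K2/[H⁺]²) = 1/(1 + 10^+1.64 + 10^+0.05) = 0.02185
DIC = [CO2*]/α₀ = 5.360×10^-5 / 0.02185 = 2.45 mmol/kg

DIC = 2.45 mmol/kg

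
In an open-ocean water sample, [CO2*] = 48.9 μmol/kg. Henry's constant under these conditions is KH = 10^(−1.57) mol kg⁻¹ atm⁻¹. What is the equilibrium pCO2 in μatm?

pCO2 = 1820 μatm

KH = 10^(−1.57) = 2.692×10^-2 mol kg⁻¹ atm⁻¹
pCO2 = [CO2*]/KH = 48.9×10^-6 / 2.692×10^-2 = 1.82×10^-3 atm = 1820 μatm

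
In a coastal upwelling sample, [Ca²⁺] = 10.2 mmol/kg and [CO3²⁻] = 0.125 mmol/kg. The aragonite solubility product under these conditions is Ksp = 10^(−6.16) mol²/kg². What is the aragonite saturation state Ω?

Ω = 1.84

Ksp = 10^(−6.16) = 6.918×10^-7
Ω = [Ca²⁺][CO3²⁻]/Ksp = (10.2×10^-3)(0.125×10^-3) / 6.918×10^-7 = 1.84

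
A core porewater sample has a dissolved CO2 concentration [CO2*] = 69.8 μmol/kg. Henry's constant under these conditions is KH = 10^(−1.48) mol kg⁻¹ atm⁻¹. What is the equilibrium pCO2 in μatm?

pCO2 = 2110 μatm

KH = 10^(−1.48) = 3.311×10^-2 mol kg⁻¹ atm⁻¹
pCO2 = [CO2*]/KH = 69.8×10^-6 / 3.311×10^-2 = 2.11×10^-3 atm = 2110 μatm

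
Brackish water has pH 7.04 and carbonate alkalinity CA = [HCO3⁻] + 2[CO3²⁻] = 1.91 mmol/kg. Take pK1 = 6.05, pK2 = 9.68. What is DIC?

CA = [HCO3⁻] + 2[CO3²⁻] = (α₁ + 2α₂)·DIC
At pH 7.04: [H⁺]/K1 = 10^-0.99 = 0.10233, K2/[H⁺] = 10^-2.64 = 0.0022909
α₁ = 1/(1 + 0.10233 + 0.0022909) = 1/1.1046 = 0.9053; α₂ = α₁·K2/[H⁺] = 0.002074
α₁ + 2α₂ = 0.9094
DIC = CA / (α₁ + 2α₂) = 1.91 / 0.9094 = 2.10 mmol/kg

DIC = 2.10 mmol/kg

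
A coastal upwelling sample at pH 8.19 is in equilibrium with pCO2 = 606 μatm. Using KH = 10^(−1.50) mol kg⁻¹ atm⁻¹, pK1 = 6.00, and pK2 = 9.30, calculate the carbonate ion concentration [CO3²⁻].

[CO2*] = KH · pCO2 = 10^(−1.50) × 606×10^-6 = 1.916×10^-5 mol/kg
α₀ = 1/(1 + K1/[H⁺] + K1K2/[H⁺]²) = 1/(1 + 10^+2.19 + 10^+1.08) = 0.005956
DIC = [CO2*]/α₀ = 1.916×10^-5 / 0.005956 = 3.218 mmol/kg
[CO3²⁻] = α₂·DIC; α₂ = 0.07160, so [CO3²⁻] = 0.07160 × 3.218 = 0.230 mmol/kg

[CO3²⁻] = 0.230 mmol/kg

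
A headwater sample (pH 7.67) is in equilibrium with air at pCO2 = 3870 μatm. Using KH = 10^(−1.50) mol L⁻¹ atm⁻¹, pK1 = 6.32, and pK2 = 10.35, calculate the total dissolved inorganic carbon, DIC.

DIC = 2.87 mmol/L

[CO2*] = KH · pCO2 = 10^(−1.50) × 3870×10^-6 = 1.224×10^-4 mol/L
α₀ = 1/(1 + K1/[H⁺] + K1K2/[H⁺]²) = 1/(1 + 10^+1.35 + 10^-1.33) = 0.04267
DIC = [CO2*]/α₀ = 1.224×10^-4 / 0.04267 = 2.87 mmol/L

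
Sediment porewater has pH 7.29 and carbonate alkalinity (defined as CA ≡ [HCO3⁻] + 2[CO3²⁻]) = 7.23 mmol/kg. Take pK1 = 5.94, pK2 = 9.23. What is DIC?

CA = [HCO3⁻] + 2[CO3²⁻] = (α₁ + 2α₂)·DIC
At pH 7.29: [H⁺]/K1 = 10^-1.35 = 0.044668, K2/[H⁺] = 10^-1.94 = 0.011482
α₁ = 1/(1 + 0.044668 + 0.011482) = 1/1.0561 = 0.9468; α₂ = α₁·K2/[H⁺] = 0.01087
α₁ + 2α₂ = 0.9686
DIC = CA / (α₁ + 2α₂) = 7.23 / 0.9686 = 7.46 mmol/kg

DIC = 7.46 mmol/kg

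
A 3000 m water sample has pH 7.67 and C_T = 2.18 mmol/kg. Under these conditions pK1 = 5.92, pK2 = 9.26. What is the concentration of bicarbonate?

[HCO3⁻] = 2.09 mmol/kg

α₁ = 1 / (1 + [H⁺]/K1 + K2/[H⁺]) = 1 / (1 + 10^-1.75 + 10^-1.59)
   = 1 / (1 + 0.017783 + 0.025704) = 1/1.0435 = 0.9583
[HCO3⁻] = α₁ × DIC = 0.9583 × 2.18 = 2.09 mmol/kg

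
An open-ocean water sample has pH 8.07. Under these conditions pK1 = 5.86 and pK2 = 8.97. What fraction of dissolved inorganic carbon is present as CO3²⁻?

α₂ = 1 / (1 + [H⁺]/K2 + [H⁺]²/(K1K2)) = 1 / (1 + 10^+0.90 + 10^-1.31)
   = 1 / (1 + 7.9433 + 0.048978) = 1/8.9923 = 0.1112

α₂ = 0.111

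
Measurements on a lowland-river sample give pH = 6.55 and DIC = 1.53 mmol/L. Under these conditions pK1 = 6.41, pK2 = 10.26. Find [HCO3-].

[HCO3⁻] = 0.887 mmol/L

α₁ = 1 / (1 + [H⁺]/K1 + K2/[H⁺]) = 1 / (1 + 10^-0.14 + 10^-3.71)
   = 1 / (1 + 0.72444 + 0.00019498) = 1/1.7246 = 0.5798
[HCO3⁻] = α₁ × DIC = 0.5798 × 1.53 = 0.887 mmol/L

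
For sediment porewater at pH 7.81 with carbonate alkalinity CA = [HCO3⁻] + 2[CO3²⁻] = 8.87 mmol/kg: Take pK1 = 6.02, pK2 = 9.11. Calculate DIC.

DIC = 8.60 mmol/kg

CA = [HCO3⁻] + 2[CO3²⁻] = (α₁ + 2α₂)·DIC
At pH 7.81: [H⁺]/K1 = 10^-1.79 = 0.016218, K2/[H⁺] = 10^-1.30 = 0.050119
α₁ = 1/(1 + 0.016218 + 0.050119) = 1/1.0663 = 0.9378; α₂ = α₁·K2/[H⁺] = 0.04700
α₁ + 2α₂ = 1.0318
DIC = CA / (α₁ + 2α₂) = 8.87 / 1.0318 = 8.60 mmol/kg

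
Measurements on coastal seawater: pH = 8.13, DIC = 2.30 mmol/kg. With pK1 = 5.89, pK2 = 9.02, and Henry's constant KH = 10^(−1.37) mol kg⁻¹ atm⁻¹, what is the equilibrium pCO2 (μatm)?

pCO2 = 273 μatm

α₀ = 1 / (1 + K1/[H⁺] + K1K2/[H⁺]²) = 1 / (1 + 10^+2.24 + 10^+1.35)
   = 1 / (1 + 173.78 + 22.387) = 1/197.17 = 0.005072
[CO2*] = α₀ × DIC = 0.005072 × 2.30 = 0.01167 mmol/kg = 11.67 μmol/kg
pCO2 = [CO2*]/KH = 1.167×10^-5 / 4.266×10^-2 = 273 μatm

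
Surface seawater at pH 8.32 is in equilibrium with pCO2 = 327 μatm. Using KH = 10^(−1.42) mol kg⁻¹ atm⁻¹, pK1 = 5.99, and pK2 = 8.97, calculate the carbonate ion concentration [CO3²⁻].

[CO2*] = KH · pCO2 = 10^(−1.42) × 327×10^-6 = 1.243×10^-5 mol/kg
α₀ = 1/(1 + K1/[H⁺] + K1K2/[H⁺]²) = 1/(1 + 10^+2.33 + 10^+1.68) = 0.003807
DIC = [CO2*]/α₀ = 1.243×10^-5 / 0.003807 = 3.265 mmol/kg
[CO3²⁻] = α₂·DIC; α₂ = 0.1822, so [CO3²⁻] = 0.1822 × 3.265 = 0.595 mmol/kg

[CO3²⁻] = 0.595 mmol/kg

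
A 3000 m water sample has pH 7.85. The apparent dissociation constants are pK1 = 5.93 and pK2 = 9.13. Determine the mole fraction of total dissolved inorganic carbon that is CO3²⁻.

α₂ = 0.0493

α₂ = 1 / (1 + [H⁺]/K2 + [H⁺]²/(K1K2)) = 1 / (1 + 10^+1.28 + 10^-0.64)
   = 1 / (1 + 19.055 + 0.22909) = 1/20.284 = 0.04930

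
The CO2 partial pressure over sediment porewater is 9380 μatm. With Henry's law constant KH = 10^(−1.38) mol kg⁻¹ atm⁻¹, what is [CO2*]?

KH = 10^(−1.38) = 4.169×10^-2 mol kg⁻¹ atm⁻¹
[CO2*] = KH · pCO2 = 4.169×10^-2 × 9380×10^-6 atm = 3.91×10^-4 mol/kg

[CO2*] = 391 μmol/kg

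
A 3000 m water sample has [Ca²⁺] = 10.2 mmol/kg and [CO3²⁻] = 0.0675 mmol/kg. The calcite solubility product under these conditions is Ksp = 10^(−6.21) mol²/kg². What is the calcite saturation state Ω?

Ksp = 10^(−6.21) = 6.166×10^-7
Ω = [Ca²⁺][CO3²⁻]/Ksp = (10.2×10^-3)(0.0675×10^-3) / 6.166×10^-7 = 1.12

Ω = 1.12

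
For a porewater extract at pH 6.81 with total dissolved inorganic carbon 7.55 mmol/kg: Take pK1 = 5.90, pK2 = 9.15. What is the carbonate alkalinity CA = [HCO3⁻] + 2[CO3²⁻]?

CA = 6.76 mmol/kg

CA = [HCO3⁻] + 2[CO3²⁻] = (α₁ + 2α₂)·DIC
At pH 6.81: [H⁺]/K1 = 10^-0.91 = 0.12303, K2/[H⁺] = 10^-2.34 = 0.0045709
α₁ = 1/(1 + 0.12303 + 0.0045709) = 1/1.1276 = 0.8868; α₂ = α₁·K2/[H⁺] = 0.004054
α₁ + 2α₂ = 0.8949
CA = 0.8949 × 7.55 = 6.76 mmol/kg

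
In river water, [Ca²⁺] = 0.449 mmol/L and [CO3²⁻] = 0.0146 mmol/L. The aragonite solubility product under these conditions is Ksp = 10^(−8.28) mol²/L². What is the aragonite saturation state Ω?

Ksp = 10^(−8.28) = 5.248×10^-9
Ω = [Ca²⁺][CO3²⁻]/Ksp = (0.449×10^-3)(0.0146×10^-3) / 5.248×10^-9 = 1.25

Ω = 1.25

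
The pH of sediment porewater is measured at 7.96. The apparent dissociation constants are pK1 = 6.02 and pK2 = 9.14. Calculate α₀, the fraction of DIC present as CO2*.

α₀ = 1 / (1 + K1/[H⁺] + K1K2/[H⁺]²) = 1 / (1 + 10^+1.94 + 10^+0.76)
   = 1 / (1 + 87.096 + 5.7544) = 1/93.851 = 0.01066

α₀ = 0.0107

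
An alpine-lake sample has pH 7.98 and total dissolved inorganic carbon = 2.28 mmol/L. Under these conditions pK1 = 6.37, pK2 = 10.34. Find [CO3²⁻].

α₂ = 1 / (1 + [H⁺]/K2 + [H⁺]²/(K1K2)) = 1 / (1 + 10^+2.36 + 10^+0.75)
   = 1 / (1 + 229.09 + 5.6234) = 1/235.71 = 0.004242
[CO3²⁻] = α₂ × DIC = 0.004242 × 2.28 = 0.00967 mmol/L = 9.67 μmol/L

[CO3²⁻] = 9.67 μmol/L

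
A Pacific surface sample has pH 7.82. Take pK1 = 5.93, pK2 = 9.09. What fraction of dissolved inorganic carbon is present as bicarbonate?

α₁ = 0.938

α₁ = 1 / (1 + [H⁺]/K1 + K2/[H⁺]) = 1 / (1 + 10^-1.89 + 10^-1.27)
   = 1 / (1 + 0.012882 + 0.053703) = 1/1.0666 = 0.9376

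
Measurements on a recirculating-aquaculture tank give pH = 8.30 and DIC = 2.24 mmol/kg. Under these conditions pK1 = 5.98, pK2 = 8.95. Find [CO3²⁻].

α₂ = 1 / (1 + [H⁺]/K2 + [H⁺]²/(K1K2)) = 1 / (1 + 10^+0.65 + 10^-1.67)
   = 1 / (1 + 4.4668 + 0.021380) = 1/5.4882 = 0.1822
[CO3²⁻] = α₂ × DIC = 0.1822 × 2.24 = 0.408 mmol/kg

[CO3²⁻] = 0.408 mmol/kg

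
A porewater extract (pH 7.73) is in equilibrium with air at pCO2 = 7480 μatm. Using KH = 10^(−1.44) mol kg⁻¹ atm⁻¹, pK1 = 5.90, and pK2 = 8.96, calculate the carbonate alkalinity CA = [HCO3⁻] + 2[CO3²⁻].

CA = 20.5 mmol/kg

[CO2*] = KH · pCO2 = 10^(−1.44) × 7480×10^-6 = 2.716×10^-4 mol/kg
α₀ = 1/(1 + K1/[H⁺] + K1K2/[H⁺]²) = 1/(1 + 10^+1.83 + 10^+0.60) = 0.01378
DIC = [CO2*]/α₀ = 2.716×10^-4 / 0.01378 = 19.71 mmol/kg
CA = (α₁ + 2α₂)·DIC = (0.9314 + 2×0.05484) × 19.71 = 20.5 mmol/kg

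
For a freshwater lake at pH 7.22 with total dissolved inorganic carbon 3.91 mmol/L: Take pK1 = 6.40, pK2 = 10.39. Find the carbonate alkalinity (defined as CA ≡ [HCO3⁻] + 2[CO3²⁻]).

CA = [HCO3⁻] + 2[CO3²⁻] = (α₁ + 2α₂)·DIC
At pH 7.22: [H⁺]/K1 = 10^-0.82 = 0.15136, K2/[H⁺] = 10^-3.17 = 0.00067608
α₁ = 1/(1 + 0.15136 + 0.00067608) = 1/1.1520 = 0.8680; α₂ = α₁·K2/[H⁺] = 0.0005869
α₁ + 2α₂ = 0.8692
CA = 0.8692 × 3.91 = 3.40 mmol/L

CA = 3.40 mmol/L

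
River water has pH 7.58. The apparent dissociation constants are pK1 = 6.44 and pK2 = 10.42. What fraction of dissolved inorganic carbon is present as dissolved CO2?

α₀ = 1 / (1 + K1/[H⁺] + K1K2/[H⁺]²) = 1 / (1 + 10^+1.14 + 10^-1.70)
   = 1 / (1 + 13.804 + 0.019953) = 1/14.824 = 0.06746

α₀ = 0.0675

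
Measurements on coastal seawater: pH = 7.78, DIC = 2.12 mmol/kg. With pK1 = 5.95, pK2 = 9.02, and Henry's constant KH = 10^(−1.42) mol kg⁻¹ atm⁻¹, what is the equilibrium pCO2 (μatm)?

α₀ = 1 / (1 + K1/[H⁺] + K1K2/[H⁺]²) = 1 / (1 + 10^+1.83 + 10^+0.59)
   = 1 / (1 + 67.608 + 3.8905) = 1/72.499 = 0.01379
[CO2*] = α₀ × DIC = 0.01379 × 2.12 = 0.02924 mmol/kg
pCO2 = [CO2*]/KH = 2.924×10^-5 / 3.802×10^-2 = 769 μatm

pCO2 = 769 μatm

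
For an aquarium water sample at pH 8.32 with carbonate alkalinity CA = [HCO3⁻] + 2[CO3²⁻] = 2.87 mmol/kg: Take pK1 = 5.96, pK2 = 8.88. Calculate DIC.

DIC = 2.37 mmol/kg

CA = [HCO3⁻] + 2[CO3²⁻] = (α₁ + 2α₂)·DIC
At pH 8.32: [H⁺]/K1 = 10^-2.36 = 0.0043652, K2/[H⁺] = 10^-0.56 = 0.27542
α₁ = 1/(1 + 0.0043652 + 0.27542) = 1/1.2798 = 0.7814; α₂ = α₁·K2/[H⁺] = 0.2152
α₁ + 2α₂ = 1.2118
DIC = CA / (α₁ + 2α₂) = 2.87 / 1.2118 = 2.37 mmol/kg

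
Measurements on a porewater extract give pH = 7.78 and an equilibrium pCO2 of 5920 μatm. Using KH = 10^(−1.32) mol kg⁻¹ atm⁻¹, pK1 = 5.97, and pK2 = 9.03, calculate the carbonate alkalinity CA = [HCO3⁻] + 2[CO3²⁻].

[CO2*] = KH · pCO2 = 10^(−1.32) × 5920×10^-6 = 2.833×10^-4 mol/kg
α₀ = 1/(1 + K1/[H⁺] + K1K2/[H⁺]²) = 1/(1 + 10^+1.81 + 10^+0.56) = 0.01445
DIC = [CO2*]/α₀ = 2.833×10^-4 / 0.01445 = 19.61 mmol/kg
CA = (α₁ + 2α₂)·DIC = (0.9331 + 2×0.05247) × 19.61 = 20.4 mmol/kg

CA = 20.4 mmol/kg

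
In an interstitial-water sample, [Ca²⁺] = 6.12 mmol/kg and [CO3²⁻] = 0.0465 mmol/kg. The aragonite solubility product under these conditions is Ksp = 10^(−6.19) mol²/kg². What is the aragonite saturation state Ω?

Ksp = 10^(−6.19) = 6.457×10^-7
Ω = [Ca²⁺][CO3²⁻]/Ksp = (6.12×10^-3)(0.0465×10^-3) / 6.457×10^-7 = 0.441

Ω = 0.441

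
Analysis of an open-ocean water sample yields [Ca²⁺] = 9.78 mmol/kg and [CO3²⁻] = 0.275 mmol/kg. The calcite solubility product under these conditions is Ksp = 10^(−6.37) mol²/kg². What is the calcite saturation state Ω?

Ksp = 10^(−6.37) = 4.266×10^-7
Ω = [Ca²⁺][CO3²⁻]/Ksp = (9.78×10^-3)(0.275×10^-3) / 4.266×10^-7 = 6.30

Ω = 6.30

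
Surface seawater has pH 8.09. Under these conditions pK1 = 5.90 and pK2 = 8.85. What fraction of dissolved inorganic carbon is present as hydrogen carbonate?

α₁ = 1 / (1 + [H⁺]/K1 + K2/[H⁺]) = 1 / (1 + 10^-2.19 + 10^-0.76)
   = 1 / (1 + 0.0064565 + 0.17378) = 1/1.1802 = 0.8473

α₁ = 0.847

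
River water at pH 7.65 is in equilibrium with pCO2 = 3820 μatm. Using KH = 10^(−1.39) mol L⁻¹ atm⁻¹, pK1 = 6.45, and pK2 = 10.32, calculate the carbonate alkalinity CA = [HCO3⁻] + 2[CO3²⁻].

[CO2*] = KH · pCO2 = 10^(−1.39) × 3820×10^-6 = 1.556×10^-4 mol/L
α₀ = 1/(1 + K1/[H⁺] + K1K2/[H⁺]²) = 1/(1 + 10^+1.20 + 10^-1.47) = 0.05923
DIC = [CO2*]/α₀ = 1.556×10^-4 / 0.05923 = 2.627 mmol/L
CA = (α₁ + 2α₂)·DIC = (0.9388 + 2×0.002007) × 2.627 = 2.48 mmol/L

CA = 2.48 mmol/L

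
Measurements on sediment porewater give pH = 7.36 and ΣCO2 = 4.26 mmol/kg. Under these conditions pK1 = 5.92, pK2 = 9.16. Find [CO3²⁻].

α₂ = 1 / (1 + [H⁺]/K2 + [H⁺]²/(K1K2)) = 1 / (1 + 10^+1.80 + 10^+0.36)
   = 1 / (1 + 63.096 + 2.2909) = 1/66.387 = 0.01506
[CO3²⁻] = α₂ × DIC = 0.01506 × 4.26 = 0.0642 mmol/kg

[CO3²⁻] = 0.0642 mmol/kg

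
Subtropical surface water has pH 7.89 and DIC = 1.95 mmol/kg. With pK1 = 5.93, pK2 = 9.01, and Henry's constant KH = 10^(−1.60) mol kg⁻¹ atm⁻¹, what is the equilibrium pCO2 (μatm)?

pCO2 = 783 μatm

α₀ = 1 / (1 + K1/[H⁺] + K1K2/[H⁺]²) = 1 / (1 + 10^+1.96 + 10^+0.84)
   = 1 / (1 + 91.201 + 6.9183) = 1/99.119 = 0.01009
[CO2*] = α₀ × DIC = 0.01009 × 1.95 = 0.01967 mmol/kg = 19.67 μmol/kg
pCO2 = [CO2*]/KH = 1.967×10^-5 / 2.512×10^-2 = 783 μatm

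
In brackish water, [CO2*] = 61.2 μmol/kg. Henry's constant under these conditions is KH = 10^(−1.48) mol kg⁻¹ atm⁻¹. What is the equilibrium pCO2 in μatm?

pCO2 = 1850 μatm

KH = 10^(−1.48) = 3.311×10^-2 mol kg⁻¹ atm⁻¹
pCO2 = [CO2*]/KH = 61.2×10^-6 / 3.311×10^-2 = 1.85×10^-3 atm = 1850 μatm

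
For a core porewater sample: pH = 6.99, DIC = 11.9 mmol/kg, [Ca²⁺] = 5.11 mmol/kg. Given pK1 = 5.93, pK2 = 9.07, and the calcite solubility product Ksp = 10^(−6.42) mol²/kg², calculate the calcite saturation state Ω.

Ω = 1.21

α₂ = 1 / (1 + [H⁺]/K2 + [H⁺]²/(K1K2)) = 1 / (1 + 10^+2.08 + 10^+1.02)
   = 1 / (1 + 120.23 + 10.471) = 1/131.70 = 0.007593
[CO3²⁻] = α₂ × DIC = 0.007593 × 11.9 = 0.09036 mmol/kg
Ksp = 10^(−6.42) = 3.802×10^-7
Ω = [Ca²⁺][CO3²⁻]/Ksp = (5.11×10^-3)(9.036×10^-5) / 3.802×10^-7 = 1.21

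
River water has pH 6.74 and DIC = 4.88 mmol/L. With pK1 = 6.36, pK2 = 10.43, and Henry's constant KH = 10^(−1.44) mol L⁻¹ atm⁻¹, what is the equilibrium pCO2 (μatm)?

α₀ = 1 / (1 + K1/[H⁺] + K1K2/[H⁺]²) = 1 / (1 + 10^+0.38 + 10^-3.31)
   = 1 / (1 + 2.3988 + 0.00048978) = 1/3.3993 = 0.2942
[CO2*] = α₀ × DIC = 0.2942 × 4.88 = 1.436 mmol/L
pCO2 = [CO2*]/KH = 1.436×10^-3 / 3.631×10^-2 = 3.95×10^4 μatm

pCO2 = 3.95×10^4 μatm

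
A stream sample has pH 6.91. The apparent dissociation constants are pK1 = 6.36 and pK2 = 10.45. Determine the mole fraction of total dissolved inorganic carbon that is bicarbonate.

α₁ = 0.780

α₁ = 1 / (1 + [H⁺]/K1 + K2/[H⁺]) = 1 / (1 + 10^-0.55 + 10^-3.54)
   = 1 / (1 + 0.28184 + 0.00028840) = 1/1.2821 = 0.7800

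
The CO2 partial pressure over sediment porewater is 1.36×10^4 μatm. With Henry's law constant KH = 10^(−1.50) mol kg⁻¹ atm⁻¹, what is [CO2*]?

[CO2*] = 430 μmol/kg

KH = 10^(−1.50) = 3.162×10^-2 mol kg⁻¹ atm⁻¹
[CO2*] = KH · pCO2 = 3.162×10^-2 × 1.36×10^4×10^-6 atm = 4.30×10^-4 mol/kg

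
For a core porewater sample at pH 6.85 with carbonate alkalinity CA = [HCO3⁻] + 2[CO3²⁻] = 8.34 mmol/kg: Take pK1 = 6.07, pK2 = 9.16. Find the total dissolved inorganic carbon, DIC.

CA = [HCO3⁻] + 2[CO3²⁻] = (α₁ + 2α₂)·DIC
At pH 6.85: [H⁺]/K1 = 10^-0.78 = 0.16596, K2/[H⁺] = 10^-2.31 = 0.0048978
α₁ = 1/(1 + 0.16596 + 0.0048978) = 1/1.1709 = 0.8541; α₂ = α₁·K2/[H⁺] = 0.004183
α₁ + 2α₂ = 0.8624
DIC = CA / (α₁ + 2α₂) = 8.34 / 0.8624 = 9.67 mmol/kg

DIC = 9.67 mmol/kg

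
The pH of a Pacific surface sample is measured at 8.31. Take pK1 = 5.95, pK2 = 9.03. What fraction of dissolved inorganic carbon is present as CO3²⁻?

α₂ = 1 / (1 + [H⁺]/K2 + [H⁺]²/(K1K2)) = 1 / (1 + 10^+0.72 + 10^-1.64)
   = 1 / (1 + 5.2481 + 0.022909) = 1/6.2710 = 0.1595

α₂ = 0.159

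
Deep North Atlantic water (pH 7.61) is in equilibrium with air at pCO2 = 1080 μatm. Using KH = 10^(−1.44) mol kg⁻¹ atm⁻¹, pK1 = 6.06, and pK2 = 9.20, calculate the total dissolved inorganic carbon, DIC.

[CO2*] = KH · pCO2 = 10^(−1.44) × 1080×10^-6 = 3.921×10^-5 mol/kg
α₀ = 1/(1 + K1/[H⁺] + K1K2/[H⁺]²) = 1/(1 + 10^+1.55 + 10^-0.04) = 0.02674
DIC = [CO2*]/α₀ = 3.921×10^-5 / 0.02674 = 1.47 mmol/kg

DIC = 1.47 mmol/kg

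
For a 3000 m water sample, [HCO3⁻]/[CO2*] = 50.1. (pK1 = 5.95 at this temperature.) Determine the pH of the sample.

From K1 = [H⁺][HCO3⁻]/[CO2*]:  pH = pK1 + log₁₀([HCO3⁻]/[CO2*])
log₁₀(50.1) = +1.700
pH = 5.95 + (+1.700) = 7.65

pH = 7.65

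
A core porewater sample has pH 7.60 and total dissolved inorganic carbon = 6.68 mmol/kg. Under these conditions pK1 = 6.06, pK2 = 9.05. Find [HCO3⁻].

[HCO3⁻] = 6.28 mmol/kg

α₁ = 1 / (1 + [H⁺]/K1 + K2/[H⁺]) = 1 / (1 + 10^-1.54 + 10^-1.45)
   = 1 / (1 + 0.028840 + 0.035481) = 1/1.0643 = 0.9396
[HCO3⁻] = α₁ × DIC = 0.9396 × 6.68 = 6.28 mmol/kg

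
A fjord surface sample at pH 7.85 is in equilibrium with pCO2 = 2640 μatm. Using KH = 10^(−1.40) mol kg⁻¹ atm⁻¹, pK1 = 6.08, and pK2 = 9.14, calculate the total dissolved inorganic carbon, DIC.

[CO2*] = KH · pCO2 = 10^(−1.40) × 2640×10^-6 = 1.051×10^-4 mol/kg
α₀ = 1/(1 + K1/[H⁺] + K1K2/[H⁺]²) = 1/(1 + 10^+1.77 + 10^+0.48) = 0.01590
DIC = [CO2*]/α₀ = 1.051×10^-4 / 0.01590 = 6.61 mmol/kg

DIC = 6.61 mmol/kg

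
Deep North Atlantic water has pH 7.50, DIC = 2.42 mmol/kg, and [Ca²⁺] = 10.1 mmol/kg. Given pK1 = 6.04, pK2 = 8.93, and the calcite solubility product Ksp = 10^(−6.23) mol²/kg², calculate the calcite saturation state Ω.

Ω = 1.44

α₂ = 1 / (1 + [H⁺]/K2 + [H⁺]²/(K1K2)) = 1 / (1 + 10^+1.43 + 10^-0.03)
   = 1 / (1 + 26.915 + 0.93325) = 1/28.849 = 0.03466
[CO3²⁻] = α₂ × DIC = 0.03466 × 2.42 = 0.08389 mmol/kg
Ksp = 10^(−6.23) = 5.888×10^-7
Ω = [Ca²⁺][CO3²⁻]/Ksp = (10.1×10^-3)(8.389×10^-5) / 5.888×10^-7 = 1.44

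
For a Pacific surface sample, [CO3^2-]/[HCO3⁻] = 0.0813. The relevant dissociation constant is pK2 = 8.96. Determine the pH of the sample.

pH = 7.87

From K2 = [H⁺][CO3^2-]/[HCO3⁻]:  pH = pK2 + log₁₀([CO3^2-]/[HCO3⁻])
log₁₀(0.0813) = -1.090
pH = 8.96 + (-1.090) = 7.87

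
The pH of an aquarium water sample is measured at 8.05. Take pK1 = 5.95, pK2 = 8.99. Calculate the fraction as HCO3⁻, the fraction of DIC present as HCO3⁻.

α₁ = 0.891

α₁ = 1 / (1 + [H⁺]/K1 + K2/[H⁺]) = 1 / (1 + 10^-2.10 + 10^-0.94)
   = 1 / (1 + 0.0079433 + 0.11482) = 1/1.1228 = 0.8907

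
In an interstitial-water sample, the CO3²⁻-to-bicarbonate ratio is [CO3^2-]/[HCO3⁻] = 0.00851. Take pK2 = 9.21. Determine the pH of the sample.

pH = 7.14

From K2 = [H⁺][CO3^2-]/[HCO3⁻]:  pH = pK2 + log₁₀([CO3^2-]/[HCO3⁻])
log₁₀(0.00851) = -2.070
pH = 9.21 + (-2.070) = 7.14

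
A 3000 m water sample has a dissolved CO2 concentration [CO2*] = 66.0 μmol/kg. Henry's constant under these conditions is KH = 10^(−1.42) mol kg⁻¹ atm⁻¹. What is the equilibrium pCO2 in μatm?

KH = 10^(−1.42) = 3.802×10^-2 mol kg⁻¹ atm⁻¹
pCO2 = [CO2*]/KH = 66.0×10^-6 / 3.802×10^-2 = 1.74×10^-3 atm = 1740 μatm

pCO2 = 1740 μatm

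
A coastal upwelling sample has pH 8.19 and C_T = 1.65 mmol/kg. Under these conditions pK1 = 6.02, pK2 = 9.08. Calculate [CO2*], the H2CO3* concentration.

α₀ = 1 / (1 + K1/[H⁺] + K1K2/[H⁺]²) = 1 / (1 + 10^+2.17 + 10^+1.28)
   = 1 / (1 + 147.91 + 19.055) = 1/167.97 = 0.005954
[CO2*] = α₀ × DIC = 0.005954 × 1.65 = 0.00982 mmol/kg = 9.82 μmol/kg

[CO2*] = 9.82 μmol/kg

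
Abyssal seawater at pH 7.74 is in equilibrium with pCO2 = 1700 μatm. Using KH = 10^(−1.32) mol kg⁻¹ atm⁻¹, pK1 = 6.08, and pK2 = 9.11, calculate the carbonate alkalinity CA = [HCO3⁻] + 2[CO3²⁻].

CA = 4.04 mmol/kg

[CO2*] = KH · pCO2 = 10^(−1.32) × 1700×10^-6 = 8.137×10^-5 mol/kg
α₀ = 1/(1 + K1/[H⁺] + K1K2/[H⁺]²) = 1/(1 + 10^+1.66 + 10^+0.29) = 0.02055
DIC = [CO2*]/α₀ = 8.137×10^-5 / 0.02055 = 3.959 mmol/kg
CA = (α₁ + 2α₂)·DIC = (0.9394 + 2×0.04007) × 3.959 = 4.04 mmol/kg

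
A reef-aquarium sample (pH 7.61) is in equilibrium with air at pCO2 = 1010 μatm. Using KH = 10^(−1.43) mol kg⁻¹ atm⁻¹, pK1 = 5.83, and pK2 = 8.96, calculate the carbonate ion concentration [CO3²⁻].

[CO3²⁻] = 0.101 mmol/kg

[CO2*] = KH · pCO2 = 10^(−1.43) × 1010×10^-6 = 3.753×10^-5 mol/kg
α₀ = 1/(1 + K1/[H⁺] + K1K2/[H⁺]²) = 1/(1 + 10^+1.78 + 10^+0.43) = 0.01564
DIC = [CO2*]/α₀ = 3.753×10^-5 / 0.01564 = 2.400 mmol/kg
[CO3²⁻] = α₂·DIC; α₂ = 0.04209, so [CO3²⁻] = 0.04209 × 2.400 = 0.101 mmol/kg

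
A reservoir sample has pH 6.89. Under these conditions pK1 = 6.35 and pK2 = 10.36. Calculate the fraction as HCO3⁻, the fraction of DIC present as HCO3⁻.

α₁ = 1 / (1 + [H⁺]/K1 + K2/[H⁺]) = 1 / (1 + 10^-0.54 + 10^-3.47)
   = 1 / (1 + 0.28840 + 0.00033884) = 1/1.2887 = 0.7760

α₁ = 0.776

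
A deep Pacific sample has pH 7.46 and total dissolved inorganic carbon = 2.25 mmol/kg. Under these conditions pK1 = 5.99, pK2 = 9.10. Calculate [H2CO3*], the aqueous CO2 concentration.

α₀ = 1 / (1 + K1/[H⁺] + K1K2/[H⁺]²) = 1 / (1 + 10^+1.47 + 10^-0.17)
   = 1 / (1 + 29.512 + 0.67608) = 1/31.188 = 0.03206
[CO2*] = α₀ × DIC = 0.03206 × 2.25 = 0.0721 mmol/kg

[CO2*] = 0.0721 mmol/kg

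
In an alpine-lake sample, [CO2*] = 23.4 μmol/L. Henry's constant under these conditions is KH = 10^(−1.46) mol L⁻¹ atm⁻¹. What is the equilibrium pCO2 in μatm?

KH = 10^(−1.46) = 3.467×10^-2 mol L⁻¹ atm⁻¹
pCO2 = [CO2*]/KH = 23.4×10^-6 / 3.467×10^-2 = 6.75×10^-4 atm = 675 μatm

pCO2 = 675 μatm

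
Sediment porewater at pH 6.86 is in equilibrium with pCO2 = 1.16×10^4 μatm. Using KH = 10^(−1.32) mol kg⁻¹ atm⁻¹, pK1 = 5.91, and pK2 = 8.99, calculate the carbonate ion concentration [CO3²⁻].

[CO3²⁻] = 0.0367 mmol/kg

[CO2*] = KH · pCO2 = 10^(−1.32) × 1.16×10^4×10^-6 = 5.552×10^-4 mol/kg
α₀ = 1/(1 + K1/[H⁺] + K1K2/[H⁺]²) = 1/(1 + 10^+0.95 + 10^-1.18) = 0.1002
DIC = [CO2*]/α₀ = 5.552×10^-4 / 0.1002 = 5.540 mmol/kg
[CO3²⁻] = α₂·DIC; α₂ = 0.006621, so [CO3²⁻] = 0.006621 × 5.540 = 0.0367 mmol/kg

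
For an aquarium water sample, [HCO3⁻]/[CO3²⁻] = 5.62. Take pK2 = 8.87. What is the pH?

pH = 8.12

From K2 = [H⁺][CO3²⁻]/[HCO3⁻]:  pH = pK2 − log₁₀([HCO3⁻]/[CO3²⁻])
log₁₀(5.62) = +0.750
pH = 8.87 − (+0.750) = 8.12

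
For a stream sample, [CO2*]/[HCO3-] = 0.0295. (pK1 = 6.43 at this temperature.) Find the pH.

From K1 = [H⁺][HCO3-]/[CO2*]:  pH = pK1 − log₁₀([CO2*]/[HCO3-])
log₁₀(0.0295) = -1.530
pH = 6.43 − (-1.530) = 7.96

pH = 7.96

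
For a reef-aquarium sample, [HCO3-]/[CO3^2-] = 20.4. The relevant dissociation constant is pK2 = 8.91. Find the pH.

From K2 = [H⁺][CO3^2-]/[HCO3-]:  pH = pK2 − log₁₀([HCO3-]/[CO3^2-])
log₁₀(20.4) = +1.310
pH = 8.91 − (+1.310) = 7.60

pH = 7.60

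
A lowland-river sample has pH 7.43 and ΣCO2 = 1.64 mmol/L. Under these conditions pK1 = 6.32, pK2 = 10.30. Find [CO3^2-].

[CO3²⁻] = 2.05 μmol/L

α₂ = 1 / (1 + [H⁺]/K2 + [H⁺]²/(K1K2)) = 1 / (1 + 10^+2.87 + 10^+1.76)
   = 1 / (1 + 741.31 + 57.544) = 1/799.85 = 0.001250
[CO3²⁻] = α₂ × DIC = 0.001250 × 1.64 = 0.00205 mmol/L = 2.05 μmol/L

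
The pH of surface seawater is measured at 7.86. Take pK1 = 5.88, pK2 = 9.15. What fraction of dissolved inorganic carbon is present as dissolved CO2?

α₀ = 0.00986

α₀ = 1 / (1 + K1/[H⁺] + K1K2/[H⁺]²) = 1 / (1 + 10^+1.98 + 10^+0.69)
   = 1 / (1 + 95.499 + 4.8978) = 1/101.40 = 0.009862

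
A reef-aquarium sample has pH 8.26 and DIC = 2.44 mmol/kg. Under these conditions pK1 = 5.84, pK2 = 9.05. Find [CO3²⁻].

[CO3²⁻] = 0.339 mmol/kg

α₂ = 1 / (1 + [H⁺]/K2 + [H⁺]²/(K1K2)) = 1 / (1 + 10^+0.79 + 10^-1.63)
   = 1 / (1 + 6.1660 + 0.023442) = 1/7.1894 = 0.1391
[CO3²⁻] = α₂ × DIC = 0.1391 × 2.44 = 0.339 mmol/kg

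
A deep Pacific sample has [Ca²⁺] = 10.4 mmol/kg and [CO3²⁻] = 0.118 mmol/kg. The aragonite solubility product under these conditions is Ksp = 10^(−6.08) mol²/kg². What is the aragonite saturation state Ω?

Ksp = 10^(−6.08) = 8.318×10^-7
Ω = [Ca²⁺][CO3²⁻]/Ksp = (10.4×10^-3)(0.118×10^-3) / 8.318×10^-7 = 1.48

Ω = 1.48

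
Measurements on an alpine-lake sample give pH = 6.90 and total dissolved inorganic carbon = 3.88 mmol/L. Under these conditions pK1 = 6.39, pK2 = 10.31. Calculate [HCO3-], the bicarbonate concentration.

[HCO3⁻] = 2.96 mmol/L

α₁ = 1 / (1 + [H⁺]/K1 + K2/[H⁺]) = 1 / (1 + 10^-0.51 + 10^-3.41)
   = 1 / (1 + 0.30903 + 0.00038905) = 1/1.3094 = 0.7637
[HCO3⁻] = α₁ × DIC = 0.7637 × 3.88 = 2.96 mmol/L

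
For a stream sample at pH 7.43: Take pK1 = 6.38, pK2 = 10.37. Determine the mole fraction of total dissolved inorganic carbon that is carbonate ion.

α₂ = 1 / (1 + [H⁺]/K2 + [H⁺]²/(K1K2)) = 1 / (1 + 10^+2.94 + 10^+1.89)
   = 1 / (1 + 870.96 + 77.625) = 1/949.59 = 0.001053

α₂ = 0.00105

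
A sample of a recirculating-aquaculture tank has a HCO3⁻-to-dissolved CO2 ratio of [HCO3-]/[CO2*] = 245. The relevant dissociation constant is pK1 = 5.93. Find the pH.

From K1 = [H⁺][HCO3-]/[CO2*]:  pH = pK1 + log₁₀([HCO3-]/[CO2*])
log₁₀(245) = +2.389
pH = 5.93 + (+2.389) = 8.32

pH = 8.32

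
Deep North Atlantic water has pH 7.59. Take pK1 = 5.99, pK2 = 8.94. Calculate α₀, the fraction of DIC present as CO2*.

α₀ = 1 / (1 + K1/[H⁺] + K1K2/[H⁺]²) = 1 / (1 + 10^+1.60 + 10^+0.25)
   = 1 / (1 + 39.811 + 1.7783) = 1/42.589 = 0.02348

α₀ = 0.0235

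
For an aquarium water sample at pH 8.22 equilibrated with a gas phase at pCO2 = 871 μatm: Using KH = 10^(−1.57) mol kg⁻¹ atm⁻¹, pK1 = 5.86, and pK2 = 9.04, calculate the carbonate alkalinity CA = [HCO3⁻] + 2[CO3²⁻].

[CO2*] = KH · pCO2 = 10^(−1.57) × 871×10^-6 = 2.344×10^-5 mol/kg
α₀ = 1/(1 + K1/[H⁺] + K1K2/[H⁺]²) = 1/(1 + 10^+2.36 + 10^+1.54) = 0.003777
DIC = [CO2*]/α₀ = 2.344×10^-5 / 0.003777 = 6.207 mmol/kg
CA = (α₁ + 2α₂)·DIC = (0.8653 + 2×0.1310) × 6.207 = 7.00 mmol/kg

CA = 7.00 mmol/kg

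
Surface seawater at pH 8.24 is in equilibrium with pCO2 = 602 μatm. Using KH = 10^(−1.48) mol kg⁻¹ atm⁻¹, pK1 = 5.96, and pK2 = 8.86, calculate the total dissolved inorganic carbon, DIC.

[CO2*] = KH · pCO2 = 10^(−1.48) × 602×10^-6 = 1.993×10^-5 mol/kg
α₀ = 1/(1 + K1/[H⁺] + K1K2/[H⁺]²) = 1/(1 + 10^+2.28 + 10^+1.66) = 0.004215
DIC = [CO2*]/α₀ = 1.993×10^-5 / 0.004215 = 4.73 mmol/kg

DIC = 4.73 mmol/kg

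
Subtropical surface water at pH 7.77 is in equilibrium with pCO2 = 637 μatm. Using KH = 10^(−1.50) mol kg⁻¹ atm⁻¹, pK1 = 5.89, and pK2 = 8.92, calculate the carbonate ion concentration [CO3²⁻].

[CO3²⁻] = 0.108 mmol/kg

[CO2*] = KH · pCO2 = 10^(−1.50) × 637×10^-6 = 2.014×10^-5 mol/kg
α₀ = 1/(1 + K1/[H⁺] + K1K2/[H⁺]²) = 1/(1 + 10^+1.88 + 10^+0.73) = 0.01216
DIC = [CO2*]/α₀ = 2.014×10^-5 / 0.01216 = 1.656 mmol/kg
[CO3²⁻] = α₂·DIC; α₂ = 0.06531, so [CO3²⁻] = 0.06531 × 1.656 = 0.108 mmol/kg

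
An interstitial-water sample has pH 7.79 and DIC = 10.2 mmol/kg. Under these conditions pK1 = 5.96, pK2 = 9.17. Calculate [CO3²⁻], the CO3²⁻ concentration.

[CO3²⁻] = 0.402 mmol/kg

α₂ = 1 / (1 + [H⁺]/K2 + [H⁺]²/(K1K2)) = 1 / (1 + 10^+1.38 + 10^-0.45)
   = 1 / (1 + 23.988 + 0.35481) = 1/25.343 = 0.03946
[CO3²⁻] = α₂ × DIC = 0.03946 × 10.2 = 0.402 mmol/kg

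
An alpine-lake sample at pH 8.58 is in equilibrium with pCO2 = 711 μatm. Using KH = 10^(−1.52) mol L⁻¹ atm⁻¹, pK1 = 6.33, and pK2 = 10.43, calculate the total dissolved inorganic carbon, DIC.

DIC = 3.89 mmol/L

[CO2*] = KH · pCO2 = 10^(−1.52) × 711×10^-6 = 2.147×10^-5 mol/L
α₀ = 1/(1 + K1/[H⁺] + K1K2/[H⁺]²) = 1/(1 + 10^+2.25 + 10^+0.40) = 0.005515
DIC = [CO2*]/α₀ = 2.147×10^-5 / 0.005515 = 3.89 mmol/L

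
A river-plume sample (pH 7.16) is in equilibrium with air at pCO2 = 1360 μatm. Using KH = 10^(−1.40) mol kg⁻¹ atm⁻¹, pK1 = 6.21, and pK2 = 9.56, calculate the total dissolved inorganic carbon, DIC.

DIC = 0.539 mmol/kg

[CO2*] = KH · pCO2 = 10^(−1.40) × 1360×10^-6 = 5.414×10^-5 mol/kg
α₀ = 1/(1 + K1/[H⁺] + K1K2/[H⁺]²) = 1/(1 + 10^+0.95 + 10^-1.45) = 0.1005
DIC = [CO2*]/α₀ = 5.414×10^-5 / 0.1005 = 0.539 mmol/kg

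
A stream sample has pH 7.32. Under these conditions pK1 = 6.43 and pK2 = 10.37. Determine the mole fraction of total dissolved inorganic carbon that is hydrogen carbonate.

α₁ = 0.885

α₁ = 1 / (1 + [H⁺]/K1 + K2/[H⁺]) = 1 / (1 + 10^-0.89 + 10^-3.05)
   = 1 / (1 + 0.12882 + 0.00089125) = 1/1.1297 = 0.8852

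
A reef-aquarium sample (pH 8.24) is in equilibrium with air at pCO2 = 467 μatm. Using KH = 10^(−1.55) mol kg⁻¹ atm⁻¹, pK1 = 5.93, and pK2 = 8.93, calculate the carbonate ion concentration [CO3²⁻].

[CO3²⁻] = 0.549 mmol/kg

[CO2*] = KH · pCO2 = 10^(−1.55) × 467×10^-6 = 1.316×10^-5 mol/kg
α₀ = 1/(1 + K1/[H⁺] + K1K2/[H⁺]²) = 1/(1 + 10^+2.31 + 10^+1.62) = 0.004051
DIC = [CO2*]/α₀ = 1.316×10^-5 / 0.004051 = 3.249 mmol/kg
[CO3²⁻] = α₂·DIC; α₂ = 0.1689, so [CO3²⁻] = 0.1689 × 3.249 = 0.549 mmol/kg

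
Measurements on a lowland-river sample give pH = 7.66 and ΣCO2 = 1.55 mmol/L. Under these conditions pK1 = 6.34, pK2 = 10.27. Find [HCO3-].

[HCO3⁻] = 1.48 mmol/L

α₁ = 1 / (1 + [H⁺]/K1 + K2/[H⁺]) = 1 / (1 + 10^-1.32 + 10^-2.61)
   = 1 / (1 + 0.047863 + 0.0024547) = 1/1.0503 = 0.9521
[HCO3⁻] = α₁ × DIC = 0.9521 × 1.55 = 1.48 mmol/L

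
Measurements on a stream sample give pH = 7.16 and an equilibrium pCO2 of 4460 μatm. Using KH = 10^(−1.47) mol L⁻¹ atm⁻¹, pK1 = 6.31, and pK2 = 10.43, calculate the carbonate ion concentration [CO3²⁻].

[CO2*] = KH · pCO2 = 10^(−1.47) × 4460×10^-6 = 1.511×10^-4 mol/L
α₀ = 1/(1 + K1/[H⁺] + K1K2/[H⁺]²) = 1/(1 + 10^+0.85 + 10^-2.42) = 0.1237
DIC = [CO2*]/α₀ = 1.511×10^-4 / 0.1237 = 1.222 mmol/L
[CO3²⁻] = α₂·DIC; α₂ = 0.0004703, so [CO3²⁻] = 0.0004703 × 1.222 = 0.000575 mmol/L = 0.575 μmol/L

[CO3²⁻] = 0.575 μmol/L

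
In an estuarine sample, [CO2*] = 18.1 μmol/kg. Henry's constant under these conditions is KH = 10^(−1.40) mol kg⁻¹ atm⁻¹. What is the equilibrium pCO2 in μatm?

KH = 10^(−1.40) = 3.981×10^-2 mol kg⁻¹ atm⁻¹
pCO2 = [CO2*]/KH = 18.1×10^-6 / 3.981×10^-2 = 4.55×10^-4 atm = 455 μatm

pCO2 = 455 μatm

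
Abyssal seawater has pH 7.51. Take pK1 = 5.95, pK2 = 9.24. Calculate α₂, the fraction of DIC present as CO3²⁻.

α₂ = 1 / (1 + [H⁺]/K2 + [H⁺]²/(K1K2)) = 1 / (1 + 10^+1.73 + 10^+0.17)
   = 1 / (1 + 53.703 + 1.4791) = 1/56.182 = 0.01780

α₂ = 0.0178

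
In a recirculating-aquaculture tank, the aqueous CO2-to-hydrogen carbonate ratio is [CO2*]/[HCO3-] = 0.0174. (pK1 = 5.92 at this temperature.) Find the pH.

pH = 7.68

From K1 = [H⁺][HCO3-]/[CO2*]:  pH = pK1 − log₁₀([CO2*]/[HCO3-])
log₁₀(0.0174) = -1.759
pH = 5.92 − (-1.759) = 7.68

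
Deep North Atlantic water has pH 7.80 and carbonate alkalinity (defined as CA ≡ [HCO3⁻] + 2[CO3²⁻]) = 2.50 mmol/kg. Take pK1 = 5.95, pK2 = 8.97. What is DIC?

CA = [HCO3⁻] + 2[CO3²⁻] = (α₁ + 2α₂)·DIC
At pH 7.80: [H⁺]/K1 = 10^-1.85 = 0.014125, K2/[H⁺] = 10^-1.17 = 0.067608
α₁ = 1/(1 + 0.014125 + 0.067608) = 1/1.0817 = 0.9244; α₂ = α₁·K2/[H⁺] = 0.06250
α₁ + 2α₂ = 1.0494
DIC = CA / (α₁ + 2α₂) = 2.50 / 1.0494 = 2.38 mmol/kg

DIC = 2.38 mmol/kg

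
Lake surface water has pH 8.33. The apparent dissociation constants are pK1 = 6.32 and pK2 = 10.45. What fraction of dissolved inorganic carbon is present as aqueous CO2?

α₀ = 1 / (1 + K1/[H⁺] + K1K2/[H⁺]²) = 1 / (1 + 10^+2.01 + 10^-0.11)
   = 1 / (1 + 102.33 + 0.77625) = 1/104.11 = 0.009606

α₀ = 0.00961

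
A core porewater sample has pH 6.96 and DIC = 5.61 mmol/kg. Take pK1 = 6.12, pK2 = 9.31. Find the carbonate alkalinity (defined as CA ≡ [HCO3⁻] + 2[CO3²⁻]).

CA = [HCO3⁻] + 2[CO3²⁻] = (α₁ + 2α₂)·DIC
At pH 6.96: [H⁺]/K1 = 10^-0.84 = 0.14454, K2/[H⁺] = 10^-2.35 = 0.0044668
α₁ = 1/(1 + 0.14454 + 0.0044668) = 1/1.1490 = 0.8703; α₂ = α₁·K2/[H⁺] = 0.003888
α₁ + 2α₂ = 0.8781
CA = 0.8781 × 5.61 = 4.93 mmol/kg

CA = 4.93 mmol/kg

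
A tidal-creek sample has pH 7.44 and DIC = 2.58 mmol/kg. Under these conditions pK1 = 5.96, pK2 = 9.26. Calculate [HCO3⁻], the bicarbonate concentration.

α₁ = 1 / (1 + [H⁺]/K1 + K2/[H⁺]) = 1 / (1 + 10^-1.48 + 10^-1.82)
   = 1 / (1 + 0.033113 + 0.015136) = 1/1.0482 = 0.9540
[HCO3⁻] = α₁ × DIC = 0.9540 × 2.58 = 2.46 mmol/kg

[HCO3⁻] = 2.46 mmol/kg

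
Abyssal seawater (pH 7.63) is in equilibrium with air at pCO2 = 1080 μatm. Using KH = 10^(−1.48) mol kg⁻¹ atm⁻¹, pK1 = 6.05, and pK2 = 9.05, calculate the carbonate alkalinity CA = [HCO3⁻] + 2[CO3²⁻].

[CO2*] = KH · pCO2 = 10^(−1.48) × 1080×10^-6 = 3.576×10^-5 mol/kg
α₀ = 1/(1 + K1/[H⁺] + K1K2/[H⁺]²) = 1/(1 + 10^+1.58 + 10^+0.16) = 0.02471
DIC = [CO2*]/α₀ = 3.576×10^-5 / 0.02471 = 1.447 mmol/kg
CA = (α₁ + 2α₂)·DIC = (0.9396 + 2×0.03572) × 1.447 = 1.46 mmol/kg

CA = 1.46 mmol/kg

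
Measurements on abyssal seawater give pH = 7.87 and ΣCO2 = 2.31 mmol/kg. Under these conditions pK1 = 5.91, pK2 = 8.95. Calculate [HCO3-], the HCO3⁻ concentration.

[HCO3⁻] = 2.11 mmol/kg

α₁ = 1 / (1 + [H⁺]/K1 + K2/[H⁺]) = 1 / (1 + 10^-1.96 + 10^-1.08)
   = 1 / (1 + 0.010965 + 0.083176) = 1/1.0941 = 0.9140
[HCO3⁻] = α₁ × DIC = 0.9140 × 2.31 = 2.11 mmol/kg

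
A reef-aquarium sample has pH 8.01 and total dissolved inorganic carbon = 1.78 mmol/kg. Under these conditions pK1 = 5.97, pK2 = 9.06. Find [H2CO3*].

[CO2*] = 14.8 μmol/kg

α₀ = 1 / (1 + K1/[H⁺] + K1K2/[H⁺]²) = 1 / (1 + 10^+2.04 + 10^+0.99)
   = 1 / (1 + 109.65 + 9.7724) = 1/120.42 = 0.008304
[CO2*] = α₀ × DIC = 0.008304 × 1.78 = 0.0148 mmol/kg = 14.8 μmol/kg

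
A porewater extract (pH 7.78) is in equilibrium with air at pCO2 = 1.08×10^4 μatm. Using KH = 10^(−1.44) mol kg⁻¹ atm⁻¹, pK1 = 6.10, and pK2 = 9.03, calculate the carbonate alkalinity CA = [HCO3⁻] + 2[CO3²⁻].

CA = 20.9 mmol/kg

[CO2*] = KH · pCO2 = 10^(−1.44) × 1.08×10^4×10^-6 = 3.921×10^-4 mol/kg
α₀ = 1/(1 + K1/[H⁺] + K1K2/[H⁺]²) = 1/(1 + 10^+1.68 + 10^+0.43) = 0.01940
DIC = [CO2*]/α₀ = 3.921×10^-4 / 0.01940 = 20.22 mmol/kg
CA = (α₁ + 2α₂)·DIC = (0.9284 + 2×0.05221) × 20.22 = 20.9 mmol/kg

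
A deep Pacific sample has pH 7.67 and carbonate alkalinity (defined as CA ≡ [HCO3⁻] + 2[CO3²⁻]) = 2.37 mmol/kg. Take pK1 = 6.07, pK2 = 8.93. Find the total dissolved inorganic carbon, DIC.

DIC = 2.31 mmol/kg

CA = [HCO3⁻] + 2[CO3²⁻] = (α₁ + 2α₂)·DIC
At pH 7.67: [H⁺]/K1 = 10^-1.60 = 0.025119, K2/[H⁺] = 10^-1.26 = 0.054954
α₁ = 1/(1 + 0.025119 + 0.054954) = 1/1.0801 = 0.9259; α₂ = α₁·K2/[H⁺] = 0.05088
α₁ + 2α₂ = 1.0276
DIC = CA / (α₁ + 2α₂) = 2.37 / 1.0276 = 2.31 mmol/kg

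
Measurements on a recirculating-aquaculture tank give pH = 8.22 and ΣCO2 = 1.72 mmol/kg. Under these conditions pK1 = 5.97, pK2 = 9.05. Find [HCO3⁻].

α₁ = 1 / (1 + [H⁺]/K1 + K2/[H⁺]) = 1 / (1 + 10^-2.25 + 10^-0.83)
   = 1 / (1 + 0.0056234 + 0.14791) = 1/1.1535 = 0.8669
[HCO3⁻] = α₁ × DIC = 0.8669 × 1.72 = 1.49 mmol/kg

[HCO3⁻] = 1.49 mmol/kg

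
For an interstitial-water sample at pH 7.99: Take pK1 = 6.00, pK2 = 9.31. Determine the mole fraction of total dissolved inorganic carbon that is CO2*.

α₀ = 1 / (1 + K1/[H⁺] + K1K2/[H⁺]²) = 1 / (1 + 10^+1.99 + 10^+0.67)
   = 1 / (1 + 97.724 + 4.6774) = 1/103.40 = 0.009671

α₀ = 0.00967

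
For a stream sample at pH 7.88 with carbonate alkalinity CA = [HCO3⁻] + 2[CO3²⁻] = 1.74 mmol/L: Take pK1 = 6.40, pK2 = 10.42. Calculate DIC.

DIC = 1.79 mmol/L

CA = [HCO3⁻] + 2[CO3²⁻] = (α₁ + 2α₂)·DIC
At pH 7.88: [H⁺]/K1 = 10^-1.48 = 0.033113, K2/[H⁺] = 10^-2.54 = 0.0028840
α₁ = 1/(1 + 0.033113 + 0.0028840) = 1/1.0360 = 0.9653; α₂ = α₁·K2/[H⁺] = 0.002784
α₁ + 2α₂ = 0.9708
DIC = CA / (α₁ + 2α₂) = 1.74 / 0.9708 = 1.79 mmol/L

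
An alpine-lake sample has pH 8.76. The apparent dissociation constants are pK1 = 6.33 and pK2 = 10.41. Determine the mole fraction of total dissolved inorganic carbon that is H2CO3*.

α₀ = 0.00362

α₀ = 1 / (1 + K1/[H⁺] + K1K2/[H⁺]²) = 1 / (1 + 10^+2.43 + 10^+0.78)
   = 1 / (1 + 269.15 + 6.0256) = 1/276.18 = 0.003621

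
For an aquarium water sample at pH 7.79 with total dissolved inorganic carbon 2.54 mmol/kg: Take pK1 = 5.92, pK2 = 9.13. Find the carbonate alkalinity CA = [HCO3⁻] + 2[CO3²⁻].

CA = [HCO3⁻] + 2[CO3²⁻] = (α₁ + 2α₂)·DIC
At pH 7.79: [H⁺]/K1 = 10^-1.87 = 0.013490, K2/[H⁺] = 10^-1.34 = 0.045709
α₁ = 1/(1 + 0.013490 + 0.045709) = 1/1.0592 = 0.9441; α₂ = α₁·K2/[H⁺] = 0.04315
α₁ + 2α₂ = 1.0304
CA = 1.0304 × 2.54 = 2.62 mmol/kg

CA = 2.62 mmol/kg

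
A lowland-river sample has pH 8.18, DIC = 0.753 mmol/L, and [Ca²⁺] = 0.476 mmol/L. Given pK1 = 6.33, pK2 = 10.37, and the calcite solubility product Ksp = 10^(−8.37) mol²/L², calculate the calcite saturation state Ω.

Ω = 0.532

α₂ = 1 / (1 + [H⁺]/K2 + [H⁺]²/(K1K2)) = 1 / (1 + 10^+2.19 + 10^+0.34)
   = 1 / (1 + 154.88 + 2.1878) = 1/158.07 = 0.006326
[CO3²⁻] = α₂ × DIC = 0.006326 × 0.753 = 0.004764 mmol/L = 4.764 μmol/L
Ksp = 10^(−8.37) = 4.266×10^-9
Ω = [Ca²⁺][CO3²⁻]/Ksp = (0.476×10^-3)(4.764×10^-6) / 4.266×10^-9 = 0.532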